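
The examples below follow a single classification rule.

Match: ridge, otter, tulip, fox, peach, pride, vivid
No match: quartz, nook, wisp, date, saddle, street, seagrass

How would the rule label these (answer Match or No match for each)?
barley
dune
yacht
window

Checking candidate rules against both groups, what survives is: odd length.

No match, No match, Match, No match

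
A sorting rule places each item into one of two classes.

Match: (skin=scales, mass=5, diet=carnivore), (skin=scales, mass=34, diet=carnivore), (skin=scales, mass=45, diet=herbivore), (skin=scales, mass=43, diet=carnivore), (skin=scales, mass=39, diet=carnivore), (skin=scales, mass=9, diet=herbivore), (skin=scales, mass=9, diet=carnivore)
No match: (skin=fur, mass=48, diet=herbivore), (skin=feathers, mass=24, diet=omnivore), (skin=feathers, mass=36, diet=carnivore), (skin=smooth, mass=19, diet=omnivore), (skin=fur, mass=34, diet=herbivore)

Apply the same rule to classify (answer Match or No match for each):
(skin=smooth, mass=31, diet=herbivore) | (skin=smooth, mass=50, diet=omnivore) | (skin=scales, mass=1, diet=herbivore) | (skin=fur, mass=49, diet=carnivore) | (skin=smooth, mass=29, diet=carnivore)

One predicate separates the groups cleanly: skin is scales.
(skin=smooth, mass=31, diet=herbivore): No match (skin is smooth).
(skin=smooth, mass=50, diet=omnivore): No match (skin is smooth).
(skin=scales, mass=1, diet=herbivore): Match (skin is scales).
(skin=fur, mass=49, diet=carnivore): No match (skin is fur).
(skin=smooth, mass=29, diet=carnivore): No match (skin is smooth).

No match, No match, Match, No match, No match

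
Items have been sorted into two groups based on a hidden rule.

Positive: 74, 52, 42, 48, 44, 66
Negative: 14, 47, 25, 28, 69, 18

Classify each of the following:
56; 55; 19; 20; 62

One predicate separates the groups cleanly: even AND at least 42.
56: 56 is even, 56 ≥ 42, satisfies this → Positive. 55: 55 is odd, 55 ≥ 42, does not satisfy this → Negative. 19: 19 is odd, 19 < 42, does not satisfy this → Negative. 20: 20 is even, 20 < 42, does not satisfy this → Negative. 62: 62 is even, 62 ≥ 42, satisfies this → Positive.

Positive, Negative, Negative, Negative, Positive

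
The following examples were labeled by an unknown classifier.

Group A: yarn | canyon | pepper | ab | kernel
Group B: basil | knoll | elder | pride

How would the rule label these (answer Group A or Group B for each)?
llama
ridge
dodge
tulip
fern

A rule that fits every label: even length — true of each 'Group A' example, false of each 'Group B' one.
llama: Group B (length 5). ridge: Group B (length 5). dodge: Group B (length 5). tulip: Group B (length 5). fern: Group A (length 4).

Group B, Group B, Group B, Group B, Group A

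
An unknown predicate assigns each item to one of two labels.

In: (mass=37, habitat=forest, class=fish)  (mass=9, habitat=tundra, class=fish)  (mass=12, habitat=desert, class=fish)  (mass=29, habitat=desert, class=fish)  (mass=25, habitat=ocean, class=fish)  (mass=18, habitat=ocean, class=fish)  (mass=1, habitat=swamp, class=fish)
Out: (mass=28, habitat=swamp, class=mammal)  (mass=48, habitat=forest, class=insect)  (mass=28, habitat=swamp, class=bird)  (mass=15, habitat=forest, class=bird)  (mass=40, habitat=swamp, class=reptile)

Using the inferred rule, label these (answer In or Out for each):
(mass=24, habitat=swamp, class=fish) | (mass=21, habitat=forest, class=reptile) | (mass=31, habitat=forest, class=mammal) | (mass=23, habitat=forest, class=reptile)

In, Out, Out, Out

Comparing the two groups points to one rule — class is fish.
(mass=24, habitat=swamp, class=fish): In (class is fish).
(mass=21, habitat=forest, class=reptile): Out (class is reptile).
(mass=31, habitat=forest, class=mammal): Out (class is mammal).
(mass=23, habitat=forest, class=reptile): Out (class is reptile).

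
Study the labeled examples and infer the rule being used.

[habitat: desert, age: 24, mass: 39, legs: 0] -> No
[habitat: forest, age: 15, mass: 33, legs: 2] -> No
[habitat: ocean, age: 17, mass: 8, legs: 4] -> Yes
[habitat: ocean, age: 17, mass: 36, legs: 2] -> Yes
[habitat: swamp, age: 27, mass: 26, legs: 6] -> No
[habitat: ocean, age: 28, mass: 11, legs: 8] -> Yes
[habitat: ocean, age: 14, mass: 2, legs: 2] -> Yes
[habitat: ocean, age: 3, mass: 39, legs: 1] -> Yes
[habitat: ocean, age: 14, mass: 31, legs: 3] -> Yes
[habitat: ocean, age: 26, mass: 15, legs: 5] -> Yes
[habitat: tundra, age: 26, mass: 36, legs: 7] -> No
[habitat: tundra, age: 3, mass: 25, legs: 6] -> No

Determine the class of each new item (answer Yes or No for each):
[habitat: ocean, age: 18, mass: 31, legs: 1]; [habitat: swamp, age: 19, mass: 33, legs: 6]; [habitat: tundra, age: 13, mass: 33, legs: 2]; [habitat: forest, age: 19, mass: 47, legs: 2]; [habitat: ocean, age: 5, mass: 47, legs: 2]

The simplest hypothesis consistent with all the labels is: habitat is ocean.
[habitat: ocean, age: 18, mass: 31, legs: 1]: Yes (habitat is ocean).
[habitat: swamp, age: 19, mass: 33, legs: 6]: No (habitat is swamp).
[habitat: tundra, age: 13, mass: 33, legs: 2]: No (habitat is tundra).
[habitat: forest, age: 19, mass: 47, legs: 2]: No (habitat is forest).
[habitat: ocean, age: 5, mass: 47, legs: 2]: Yes (habitat is ocean).

Yes, No, No, No, Yes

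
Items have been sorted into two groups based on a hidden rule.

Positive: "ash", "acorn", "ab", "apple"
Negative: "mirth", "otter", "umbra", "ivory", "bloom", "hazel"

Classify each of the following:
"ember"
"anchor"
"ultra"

The classifier is using: starts with 'a'.
"ember" → starts with 'e' → Negative. "anchor" → starts with 'a' → Positive. "ultra" → starts with 'u' → Negative.

Negative, Positive, Negative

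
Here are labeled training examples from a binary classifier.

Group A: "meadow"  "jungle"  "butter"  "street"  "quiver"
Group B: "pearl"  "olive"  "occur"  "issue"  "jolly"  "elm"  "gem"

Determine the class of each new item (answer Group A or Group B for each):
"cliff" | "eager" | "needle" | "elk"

The pattern is that an item is 'Group A' exactly when: even length.

Group B, Group B, Group A, Group B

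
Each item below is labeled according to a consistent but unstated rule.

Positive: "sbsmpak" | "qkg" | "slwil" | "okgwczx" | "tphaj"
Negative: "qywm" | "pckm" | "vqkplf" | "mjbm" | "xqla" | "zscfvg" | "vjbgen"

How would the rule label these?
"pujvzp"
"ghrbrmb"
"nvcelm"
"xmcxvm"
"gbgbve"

A rule that fits every label: odd length — true of each 'Positive' example, false of each 'Negative' one.

Negative, Positive, Negative, Negative, Negative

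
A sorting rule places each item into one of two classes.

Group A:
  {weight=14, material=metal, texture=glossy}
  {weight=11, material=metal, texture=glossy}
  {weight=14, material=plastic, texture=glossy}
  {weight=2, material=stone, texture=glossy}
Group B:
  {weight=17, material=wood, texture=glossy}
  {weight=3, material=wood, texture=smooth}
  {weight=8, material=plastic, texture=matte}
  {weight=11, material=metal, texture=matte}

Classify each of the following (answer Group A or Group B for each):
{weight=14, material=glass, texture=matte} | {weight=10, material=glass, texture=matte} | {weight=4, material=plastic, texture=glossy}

The distinguishing property — texture is glossy AND weight ≤ 14 — holds for all the 'Group A' cases and none of the 'Group B' cases.
Group B: {weight=14, material=glass, texture=matte}, since texture is matte, weight = 14. Group B: {weight=10, material=glass, texture=matte}, since texture is matte, weight = 10. Group A: {weight=4, material=plastic, texture=glossy}, since texture is glossy, weight = 4.

Group B, Group B, Group A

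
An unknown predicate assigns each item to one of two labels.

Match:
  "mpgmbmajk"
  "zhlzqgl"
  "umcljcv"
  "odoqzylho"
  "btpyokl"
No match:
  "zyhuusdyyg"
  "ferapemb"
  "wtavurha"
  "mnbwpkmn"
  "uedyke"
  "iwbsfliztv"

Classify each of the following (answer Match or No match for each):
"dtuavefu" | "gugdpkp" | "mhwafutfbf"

No match, Match, No match

Looking at the examples, the only property every 'Match' case has and every 'No match' case lacks is: odd length.
"dtuavefu" — length 8, hence No match.
"gugdpkp" — length 7, hence Match.
"mhwafutfbf" — length 10, hence No match.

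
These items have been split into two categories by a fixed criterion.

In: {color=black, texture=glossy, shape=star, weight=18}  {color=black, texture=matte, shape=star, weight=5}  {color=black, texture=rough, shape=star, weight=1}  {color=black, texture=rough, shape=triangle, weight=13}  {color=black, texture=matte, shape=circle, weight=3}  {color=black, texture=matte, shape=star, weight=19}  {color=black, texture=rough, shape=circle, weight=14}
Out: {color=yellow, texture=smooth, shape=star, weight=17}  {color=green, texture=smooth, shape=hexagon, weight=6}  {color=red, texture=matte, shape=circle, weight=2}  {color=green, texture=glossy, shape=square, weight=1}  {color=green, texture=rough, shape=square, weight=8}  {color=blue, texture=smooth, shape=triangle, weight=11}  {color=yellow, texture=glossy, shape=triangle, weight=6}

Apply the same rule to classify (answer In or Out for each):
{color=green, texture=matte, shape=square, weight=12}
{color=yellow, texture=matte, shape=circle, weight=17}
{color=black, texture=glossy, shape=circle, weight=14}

Out, Out, In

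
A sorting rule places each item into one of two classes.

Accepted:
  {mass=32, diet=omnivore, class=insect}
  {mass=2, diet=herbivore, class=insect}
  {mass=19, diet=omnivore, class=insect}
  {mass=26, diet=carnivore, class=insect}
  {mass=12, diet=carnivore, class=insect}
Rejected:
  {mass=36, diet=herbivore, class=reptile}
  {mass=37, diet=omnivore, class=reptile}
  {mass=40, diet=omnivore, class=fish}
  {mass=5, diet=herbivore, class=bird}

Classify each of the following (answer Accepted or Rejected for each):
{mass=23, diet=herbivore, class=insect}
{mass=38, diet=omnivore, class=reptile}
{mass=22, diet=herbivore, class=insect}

Looking at the examples, the only property every 'Accepted' case has and every 'Rejected' case lacks is: class is insect.

Accepted, Rejected, Accepted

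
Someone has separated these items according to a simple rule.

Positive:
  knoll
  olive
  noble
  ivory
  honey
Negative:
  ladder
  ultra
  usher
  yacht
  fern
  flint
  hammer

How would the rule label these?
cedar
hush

Negative, Negative

The classifier is using: contains 'o'.
cedar: Negative (no 'o').
hush: Negative (no 'o').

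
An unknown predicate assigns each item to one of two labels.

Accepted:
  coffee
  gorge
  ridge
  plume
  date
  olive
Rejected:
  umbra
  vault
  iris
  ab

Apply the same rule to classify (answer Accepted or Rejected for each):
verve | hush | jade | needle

Accepted, Rejected, Accepted, Accepted

The common property of the 'Accepted' items is: contains 'e'. No 'Rejected' item has it.
verve: has 'e', fits → Accepted. hush: no 'e', does not pass → Rejected. jade: has 'e', fits → Accepted. needle: has 'e', fits → Accepted.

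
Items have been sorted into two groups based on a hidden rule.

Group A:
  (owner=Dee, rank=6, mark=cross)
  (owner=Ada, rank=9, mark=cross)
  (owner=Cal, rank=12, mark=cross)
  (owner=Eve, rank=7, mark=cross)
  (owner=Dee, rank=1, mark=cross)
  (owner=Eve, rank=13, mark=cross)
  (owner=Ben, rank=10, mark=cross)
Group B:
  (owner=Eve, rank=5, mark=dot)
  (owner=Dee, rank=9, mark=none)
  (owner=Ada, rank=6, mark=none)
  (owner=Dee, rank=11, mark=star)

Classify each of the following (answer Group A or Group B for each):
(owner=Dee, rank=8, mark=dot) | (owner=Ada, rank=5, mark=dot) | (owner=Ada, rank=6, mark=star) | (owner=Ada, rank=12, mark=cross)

Group B, Group B, Group B, Group A

The common property of the 'Group A' items is: mark is cross. No 'Group B' item has it.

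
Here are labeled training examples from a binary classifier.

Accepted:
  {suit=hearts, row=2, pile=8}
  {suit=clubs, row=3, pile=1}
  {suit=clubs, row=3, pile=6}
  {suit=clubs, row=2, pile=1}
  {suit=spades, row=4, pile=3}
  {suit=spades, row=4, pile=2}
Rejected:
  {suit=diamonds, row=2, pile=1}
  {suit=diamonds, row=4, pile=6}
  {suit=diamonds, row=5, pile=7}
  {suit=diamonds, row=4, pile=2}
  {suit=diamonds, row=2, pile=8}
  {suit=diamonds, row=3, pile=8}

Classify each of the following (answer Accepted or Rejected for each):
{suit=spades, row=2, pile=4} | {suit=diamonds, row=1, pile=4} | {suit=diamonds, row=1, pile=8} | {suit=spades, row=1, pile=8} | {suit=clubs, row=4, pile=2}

A rule that fits every label: suit is not diamonds — true of each 'Accepted' example, false of each 'Rejected' one.

Accepted, Rejected, Rejected, Accepted, Accepted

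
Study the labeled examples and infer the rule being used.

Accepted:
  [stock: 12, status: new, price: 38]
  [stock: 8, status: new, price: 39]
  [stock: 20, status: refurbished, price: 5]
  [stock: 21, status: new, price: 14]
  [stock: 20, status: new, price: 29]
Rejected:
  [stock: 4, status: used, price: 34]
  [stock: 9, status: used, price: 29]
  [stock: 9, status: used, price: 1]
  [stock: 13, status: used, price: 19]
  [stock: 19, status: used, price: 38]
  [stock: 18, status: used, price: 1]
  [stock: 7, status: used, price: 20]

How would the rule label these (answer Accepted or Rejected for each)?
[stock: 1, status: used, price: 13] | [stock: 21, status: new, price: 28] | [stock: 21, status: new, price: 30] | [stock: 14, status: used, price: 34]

Rejected, Accepted, Accepted, Rejected

The rule appears to be: status is not used.
[stock: 1, status: used, price: 13] — status is used, hence Rejected. [stock: 21, status: new, price: 28] — status is new, hence Accepted. [stock: 21, status: new, price: 30] — status is new, hence Accepted. [stock: 14, status: used, price: 34] — status is used, hence Rejected.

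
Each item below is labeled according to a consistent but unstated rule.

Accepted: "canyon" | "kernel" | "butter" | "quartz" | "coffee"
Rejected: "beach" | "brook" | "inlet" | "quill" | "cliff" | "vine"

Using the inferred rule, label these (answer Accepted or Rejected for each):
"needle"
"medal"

The common property of the 'Accepted' items is: length 6. No 'Rejected' item has it.

Accepted, Rejected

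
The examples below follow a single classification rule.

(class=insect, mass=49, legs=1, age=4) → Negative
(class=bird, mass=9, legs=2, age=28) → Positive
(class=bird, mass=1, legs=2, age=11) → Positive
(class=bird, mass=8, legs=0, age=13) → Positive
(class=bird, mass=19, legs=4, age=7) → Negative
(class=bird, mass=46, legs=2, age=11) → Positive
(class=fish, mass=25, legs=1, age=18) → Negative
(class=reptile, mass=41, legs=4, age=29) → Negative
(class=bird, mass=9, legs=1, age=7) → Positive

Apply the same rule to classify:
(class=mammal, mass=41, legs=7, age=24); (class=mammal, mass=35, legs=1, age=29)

All 'Positive' examples share one property — class is bird AND legs ≤ 2 — and every 'Negative' example lacks it.
(class=mammal, mass=41, legs=7, age=24): class is mammal, legs = 7, fails the rule → Negative. (class=mammal, mass=35, legs=1, age=29): class is mammal, legs = 1, fails the rule → Negative.

Negative, Negative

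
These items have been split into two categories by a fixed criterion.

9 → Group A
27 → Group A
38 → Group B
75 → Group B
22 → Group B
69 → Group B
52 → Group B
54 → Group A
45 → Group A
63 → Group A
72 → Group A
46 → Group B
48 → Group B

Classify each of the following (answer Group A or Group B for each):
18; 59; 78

'Group A' ⟺ multiple of 9.

Group A, Group B, Group B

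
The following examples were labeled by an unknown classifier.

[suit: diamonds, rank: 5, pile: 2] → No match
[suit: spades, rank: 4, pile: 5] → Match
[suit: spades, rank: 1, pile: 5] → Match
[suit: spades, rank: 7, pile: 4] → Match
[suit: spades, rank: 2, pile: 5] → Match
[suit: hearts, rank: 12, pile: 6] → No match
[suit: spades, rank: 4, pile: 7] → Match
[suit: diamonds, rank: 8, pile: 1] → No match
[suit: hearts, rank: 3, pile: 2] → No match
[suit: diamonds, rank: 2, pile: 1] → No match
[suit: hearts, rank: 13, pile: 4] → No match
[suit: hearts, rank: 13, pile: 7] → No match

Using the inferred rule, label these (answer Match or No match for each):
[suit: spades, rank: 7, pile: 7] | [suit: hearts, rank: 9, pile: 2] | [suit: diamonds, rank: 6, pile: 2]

Match, No match, No match

Looking at the examples, the only property every 'Match' case has and every 'No match' case lacks is: suit is spades.
[suit: spades, rank: 7, pile: 7] — suit is spades, hence Match. [suit: hearts, rank: 9, pile: 2] — suit is hearts, hence No match. [suit: diamonds, rank: 6, pile: 2] — suit is diamonds, hence No match.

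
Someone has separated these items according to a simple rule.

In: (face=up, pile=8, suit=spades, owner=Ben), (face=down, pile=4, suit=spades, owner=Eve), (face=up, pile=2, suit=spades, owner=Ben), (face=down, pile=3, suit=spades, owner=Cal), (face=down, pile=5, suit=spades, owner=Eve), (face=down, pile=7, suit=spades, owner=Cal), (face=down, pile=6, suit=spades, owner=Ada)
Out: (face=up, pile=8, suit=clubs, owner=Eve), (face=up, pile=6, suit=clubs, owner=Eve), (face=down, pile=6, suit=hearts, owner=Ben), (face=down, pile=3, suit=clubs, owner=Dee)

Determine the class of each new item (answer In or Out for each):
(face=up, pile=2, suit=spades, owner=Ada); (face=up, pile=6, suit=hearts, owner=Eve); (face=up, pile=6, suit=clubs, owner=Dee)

In, Out, Out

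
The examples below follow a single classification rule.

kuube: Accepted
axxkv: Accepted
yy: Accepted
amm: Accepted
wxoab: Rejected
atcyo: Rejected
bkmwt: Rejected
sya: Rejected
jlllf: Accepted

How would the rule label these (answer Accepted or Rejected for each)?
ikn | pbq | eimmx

The pattern is that an item is 'Accepted' exactly when: has a double letter.
ikn: Rejected (no doubled letter). pbq: Rejected (no doubled letter). eimmx: Accepted ('mm' doubled).

Rejected, Rejected, Accepted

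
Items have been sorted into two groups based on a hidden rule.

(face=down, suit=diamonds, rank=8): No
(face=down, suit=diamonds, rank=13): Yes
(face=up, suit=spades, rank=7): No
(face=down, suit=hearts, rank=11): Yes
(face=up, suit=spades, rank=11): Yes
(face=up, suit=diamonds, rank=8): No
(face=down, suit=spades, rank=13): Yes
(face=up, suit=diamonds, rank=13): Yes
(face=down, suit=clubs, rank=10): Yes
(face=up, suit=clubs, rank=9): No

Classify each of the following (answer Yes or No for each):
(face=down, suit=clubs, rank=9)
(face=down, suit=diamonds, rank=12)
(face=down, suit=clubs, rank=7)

No, Yes, No

The simplest hypothesis consistent with all the labels is: rank ≥ 10.
(face=down, suit=clubs, rank=9) → rank = 9 → No.
(face=down, suit=diamonds, rank=12) → rank = 12 → Yes.
(face=down, suit=clubs, rank=7) → rank = 7 → No.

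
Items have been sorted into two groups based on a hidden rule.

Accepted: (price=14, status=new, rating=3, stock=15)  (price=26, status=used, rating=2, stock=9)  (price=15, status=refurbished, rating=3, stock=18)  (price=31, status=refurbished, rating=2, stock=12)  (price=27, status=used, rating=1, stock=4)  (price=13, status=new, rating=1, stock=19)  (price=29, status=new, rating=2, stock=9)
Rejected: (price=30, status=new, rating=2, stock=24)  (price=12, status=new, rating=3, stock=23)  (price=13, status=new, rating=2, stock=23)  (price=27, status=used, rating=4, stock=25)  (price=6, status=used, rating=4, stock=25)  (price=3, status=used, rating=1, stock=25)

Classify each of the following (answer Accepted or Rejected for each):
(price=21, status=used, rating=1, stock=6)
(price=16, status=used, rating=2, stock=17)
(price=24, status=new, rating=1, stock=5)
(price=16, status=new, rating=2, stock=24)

Accepted, Accepted, Accepted, Rejected

The classifier is using: stock ≤ 19.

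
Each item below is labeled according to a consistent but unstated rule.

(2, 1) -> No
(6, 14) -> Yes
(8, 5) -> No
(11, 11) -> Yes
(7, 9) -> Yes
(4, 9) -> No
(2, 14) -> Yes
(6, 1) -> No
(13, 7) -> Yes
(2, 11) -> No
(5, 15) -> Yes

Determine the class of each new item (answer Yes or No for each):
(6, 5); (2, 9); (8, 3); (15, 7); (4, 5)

No, No, No, Yes, No

Rule: sum is even. This holds for each 'Yes' example and fails for each 'No' one.
(6, 5): 6+5 = 11, fails the rule → No. (2, 9): 2+9 = 11, fails the rule → No. (8, 3): 8+3 = 11, fails the rule → No. (15, 7): 15+7 = 22, matches → Yes. (4, 5): 4+5 = 9, fails the rule → No.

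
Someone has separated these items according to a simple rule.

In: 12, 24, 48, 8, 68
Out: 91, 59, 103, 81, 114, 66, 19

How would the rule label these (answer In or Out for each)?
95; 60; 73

The simplest hypothesis consistent with all the labels is: multiple of 4.
95: Out (95 = 4·23 + 3).
60: In (60 = 4·15).
73: Out (73 = 4·18 + 1).

Out, In, Out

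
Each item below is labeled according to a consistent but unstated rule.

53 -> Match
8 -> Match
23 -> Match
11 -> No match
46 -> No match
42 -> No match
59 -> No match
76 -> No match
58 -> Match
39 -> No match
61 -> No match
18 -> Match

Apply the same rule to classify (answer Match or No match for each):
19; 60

No match, No match

The common property of the 'Match' items is: ≡ 3 (mod 5). No 'No match' item has it.
19 — 19 mod 5 = 4, hence No match. 60 — 60 mod 5 = 0, hence No match.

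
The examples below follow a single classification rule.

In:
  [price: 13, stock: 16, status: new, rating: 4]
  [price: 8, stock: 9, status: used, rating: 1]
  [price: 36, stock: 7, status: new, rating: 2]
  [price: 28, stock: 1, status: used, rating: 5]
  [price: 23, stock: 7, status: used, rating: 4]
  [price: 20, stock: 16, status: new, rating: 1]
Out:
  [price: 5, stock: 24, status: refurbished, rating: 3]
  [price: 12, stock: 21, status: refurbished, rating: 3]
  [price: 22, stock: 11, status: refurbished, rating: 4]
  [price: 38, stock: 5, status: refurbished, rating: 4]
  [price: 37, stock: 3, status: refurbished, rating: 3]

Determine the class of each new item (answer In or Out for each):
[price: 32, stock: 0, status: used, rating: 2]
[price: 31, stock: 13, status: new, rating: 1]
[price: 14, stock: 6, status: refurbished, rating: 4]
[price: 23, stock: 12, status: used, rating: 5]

Looking at the examples, the only property every 'In' case has and every 'Out' case lacks is: status is not refurbished.
[price: 32, stock: 0, status: used, rating: 2]: status is used — matches, so In.
[price: 31, stock: 13, status: new, rating: 1]: status is new — matches, so In.
[price: 14, stock: 6, status: refurbished, rating: 4]: status is refurbished — fails this test, so Out.
[price: 23, stock: 12, status: used, rating: 5]: status is used — matches, so In.

In, In, Out, In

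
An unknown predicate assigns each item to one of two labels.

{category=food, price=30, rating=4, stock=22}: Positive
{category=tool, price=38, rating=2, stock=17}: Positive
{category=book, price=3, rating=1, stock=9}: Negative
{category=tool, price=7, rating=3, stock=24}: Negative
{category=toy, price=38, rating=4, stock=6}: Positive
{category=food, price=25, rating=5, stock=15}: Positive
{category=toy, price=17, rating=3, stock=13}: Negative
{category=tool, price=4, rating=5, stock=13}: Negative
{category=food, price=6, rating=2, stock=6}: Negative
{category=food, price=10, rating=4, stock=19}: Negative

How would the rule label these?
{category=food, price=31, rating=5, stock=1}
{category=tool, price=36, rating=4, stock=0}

Positive, Positive

Rule: price ≥ 25. This holds for each 'Positive' example and fails for each 'Negative' one.
Positive: {category=food, price=31, rating=5, stock=1}, since price = 31.
Positive: {category=tool, price=36, rating=4, stock=0}, since price = 36.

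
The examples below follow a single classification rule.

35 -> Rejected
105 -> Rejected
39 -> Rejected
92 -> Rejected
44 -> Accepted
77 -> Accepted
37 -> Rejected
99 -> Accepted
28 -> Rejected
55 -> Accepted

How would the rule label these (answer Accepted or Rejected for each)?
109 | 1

Comparing the two groups points to one rule — multiple of 11.
Rejected: 109, since 109 = 11·9 + 10.
Rejected: 1, since 1 = 11·0 + 1.

Rejected, Rejected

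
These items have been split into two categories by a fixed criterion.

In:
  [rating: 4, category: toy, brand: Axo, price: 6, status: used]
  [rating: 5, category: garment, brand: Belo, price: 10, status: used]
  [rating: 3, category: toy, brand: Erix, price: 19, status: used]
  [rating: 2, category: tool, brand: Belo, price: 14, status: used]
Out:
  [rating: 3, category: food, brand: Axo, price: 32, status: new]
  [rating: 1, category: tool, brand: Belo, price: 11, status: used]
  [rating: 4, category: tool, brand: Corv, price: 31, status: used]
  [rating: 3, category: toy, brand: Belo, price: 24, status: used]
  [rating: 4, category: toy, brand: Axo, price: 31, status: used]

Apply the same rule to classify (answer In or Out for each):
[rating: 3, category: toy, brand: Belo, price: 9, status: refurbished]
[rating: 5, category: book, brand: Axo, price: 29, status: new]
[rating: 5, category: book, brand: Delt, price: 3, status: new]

In, Out, In

The simplest hypothesis consistent with all the labels is: price ≤ 19 AND rating ≥ 2.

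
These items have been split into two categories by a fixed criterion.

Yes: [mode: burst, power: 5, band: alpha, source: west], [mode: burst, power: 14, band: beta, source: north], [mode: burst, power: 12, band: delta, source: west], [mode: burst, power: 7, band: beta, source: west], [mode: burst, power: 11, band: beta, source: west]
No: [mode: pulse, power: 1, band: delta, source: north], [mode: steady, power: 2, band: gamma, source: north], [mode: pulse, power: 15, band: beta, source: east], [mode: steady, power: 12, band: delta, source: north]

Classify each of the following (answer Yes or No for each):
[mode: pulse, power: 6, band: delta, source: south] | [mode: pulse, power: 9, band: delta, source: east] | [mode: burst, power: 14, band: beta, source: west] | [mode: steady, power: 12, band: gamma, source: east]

Comparing the two groups points to one rule — mode is burst.
No: [mode: pulse, power: 6, band: delta, source: south], since mode is pulse.
No: [mode: pulse, power: 9, band: delta, source: east], since mode is pulse.
Yes: [mode: burst, power: 14, band: beta, source: west], since mode is burst.
No: [mode: steady, power: 12, band: gamma, source: east], since mode is steady.

No, No, Yes, No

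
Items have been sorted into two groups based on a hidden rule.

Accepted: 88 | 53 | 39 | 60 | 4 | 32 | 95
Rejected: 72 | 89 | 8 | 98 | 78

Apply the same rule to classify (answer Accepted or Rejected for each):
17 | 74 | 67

The distinguishing property — ≡ 4 (mod 7) — holds for all the 'Accepted' cases and none of the 'Rejected' cases.

Rejected, Accepted, Accepted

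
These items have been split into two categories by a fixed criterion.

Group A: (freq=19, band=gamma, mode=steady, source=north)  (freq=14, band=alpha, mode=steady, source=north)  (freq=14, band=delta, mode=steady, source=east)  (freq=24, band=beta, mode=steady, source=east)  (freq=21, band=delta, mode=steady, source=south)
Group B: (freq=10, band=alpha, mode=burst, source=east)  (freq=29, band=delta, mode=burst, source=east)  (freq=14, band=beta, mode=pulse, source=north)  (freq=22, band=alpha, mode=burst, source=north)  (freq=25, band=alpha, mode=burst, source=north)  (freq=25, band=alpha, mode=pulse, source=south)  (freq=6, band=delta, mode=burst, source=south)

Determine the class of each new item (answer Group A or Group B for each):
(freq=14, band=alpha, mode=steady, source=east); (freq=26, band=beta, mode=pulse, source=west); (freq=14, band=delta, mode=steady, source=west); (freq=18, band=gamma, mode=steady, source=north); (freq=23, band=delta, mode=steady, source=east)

Group A, Group B, Group A, Group A, Group A

The simplest hypothesis consistent with all the labels is: mode is steady.
(freq=14, band=alpha, mode=steady, source=east) — mode is steady, hence Group A. (freq=26, band=beta, mode=pulse, source=west) — mode is pulse, hence Group B. (freq=14, band=delta, mode=steady, source=west) — mode is steady, hence Group A. (freq=18, band=gamma, mode=steady, source=north) — mode is steady, hence Group A. (freq=23, band=delta, mode=steady, source=east) — mode is steady, hence Group A.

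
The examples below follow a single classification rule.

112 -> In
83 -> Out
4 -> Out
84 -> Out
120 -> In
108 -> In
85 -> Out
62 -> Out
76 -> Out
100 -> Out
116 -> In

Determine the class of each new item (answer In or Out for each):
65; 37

The classifier is using: at least 108.
65 — 65 < 108, hence Out.
37 — 37 < 108, hence Out.

Out, Out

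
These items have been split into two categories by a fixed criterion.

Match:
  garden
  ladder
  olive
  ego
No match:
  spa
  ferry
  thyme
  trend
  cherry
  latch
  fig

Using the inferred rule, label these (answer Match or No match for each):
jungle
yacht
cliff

Match, No match, No match

The pattern is that an item is 'Match' exactly when: has ≥ 2 vowels.
Match: jungle, since 2 vowels. No match: yacht, since 1 vowel. No match: cliff, since 1 vowel.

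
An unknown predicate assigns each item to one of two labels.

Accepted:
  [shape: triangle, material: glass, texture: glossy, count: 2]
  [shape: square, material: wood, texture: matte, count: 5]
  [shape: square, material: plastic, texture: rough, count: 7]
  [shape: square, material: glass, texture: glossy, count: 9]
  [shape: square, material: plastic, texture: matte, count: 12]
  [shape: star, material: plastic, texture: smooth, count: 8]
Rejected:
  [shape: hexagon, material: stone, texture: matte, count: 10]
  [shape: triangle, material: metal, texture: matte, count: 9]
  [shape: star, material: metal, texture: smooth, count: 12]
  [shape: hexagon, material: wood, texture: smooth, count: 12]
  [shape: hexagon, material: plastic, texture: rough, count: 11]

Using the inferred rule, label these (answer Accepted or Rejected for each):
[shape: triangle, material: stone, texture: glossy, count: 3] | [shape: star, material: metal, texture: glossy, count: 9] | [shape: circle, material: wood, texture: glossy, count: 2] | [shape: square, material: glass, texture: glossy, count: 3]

Rule: shape is square OR count ≤ 8. This holds for each 'Accepted' example and fails for each 'Rejected' one.
[shape: triangle, material: stone, texture: glossy, count: 3]: shape is triangle, count = 3 — passes, so Accepted.
[shape: star, material: metal, texture: glossy, count: 9]: shape is star, count = 9 — does not pass, so Rejected.
[shape: circle, material: wood, texture: glossy, count: 2]: shape is circle, count = 2 — passes, so Accepted.
[shape: square, material: glass, texture: glossy, count: 3]: shape is square, count = 3 — passes, so Accepted.

Accepted, Rejected, Accepted, Accepted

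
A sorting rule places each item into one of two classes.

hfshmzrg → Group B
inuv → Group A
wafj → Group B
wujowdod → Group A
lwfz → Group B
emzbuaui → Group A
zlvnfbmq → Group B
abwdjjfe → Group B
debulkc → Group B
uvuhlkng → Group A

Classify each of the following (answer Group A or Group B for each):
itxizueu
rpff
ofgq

The distinguishing property — even length AND contains 'u' — holds for all the 'Group A' cases and none of the 'Group B' cases.

Group A, Group B, Group B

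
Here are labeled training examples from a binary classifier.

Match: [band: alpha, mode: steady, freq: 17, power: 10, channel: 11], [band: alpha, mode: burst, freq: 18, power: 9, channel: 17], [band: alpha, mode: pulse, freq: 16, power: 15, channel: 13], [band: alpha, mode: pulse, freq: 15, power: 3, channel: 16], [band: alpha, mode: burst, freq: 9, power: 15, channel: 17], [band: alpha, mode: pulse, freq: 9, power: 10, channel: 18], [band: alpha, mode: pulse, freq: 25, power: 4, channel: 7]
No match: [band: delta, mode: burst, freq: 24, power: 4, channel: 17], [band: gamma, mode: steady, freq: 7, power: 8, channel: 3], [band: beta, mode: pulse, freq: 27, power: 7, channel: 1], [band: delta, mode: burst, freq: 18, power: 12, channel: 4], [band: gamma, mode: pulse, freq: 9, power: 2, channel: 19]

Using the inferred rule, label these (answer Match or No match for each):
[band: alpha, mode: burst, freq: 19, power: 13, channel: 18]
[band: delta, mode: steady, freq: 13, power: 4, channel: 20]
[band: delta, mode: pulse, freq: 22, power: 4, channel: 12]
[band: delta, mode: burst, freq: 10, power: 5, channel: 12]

One predicate separates the groups cleanly: band is alpha.

Match, No match, No match, No match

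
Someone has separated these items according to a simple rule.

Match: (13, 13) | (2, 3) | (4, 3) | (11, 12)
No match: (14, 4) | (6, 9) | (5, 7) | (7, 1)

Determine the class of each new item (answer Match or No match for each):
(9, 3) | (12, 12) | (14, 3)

The simplest hypothesis consistent with all the labels is: |first − second| ≤ 1.

No match, Match, No match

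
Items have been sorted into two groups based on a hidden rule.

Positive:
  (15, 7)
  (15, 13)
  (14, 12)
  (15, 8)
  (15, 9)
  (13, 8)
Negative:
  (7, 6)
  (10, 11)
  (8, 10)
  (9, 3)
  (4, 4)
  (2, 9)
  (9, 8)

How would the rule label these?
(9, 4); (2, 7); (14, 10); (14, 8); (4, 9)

One predicate separates the groups cleanly: first ≥ 11.
(9, 4) → first 9 → Negative.
(2, 7) → first 2 → Negative.
(14, 10) → first 14 → Positive.
(14, 8) → first 14 → Positive.
(4, 9) → first 4 → Negative.

Negative, Negative, Positive, Positive, Negative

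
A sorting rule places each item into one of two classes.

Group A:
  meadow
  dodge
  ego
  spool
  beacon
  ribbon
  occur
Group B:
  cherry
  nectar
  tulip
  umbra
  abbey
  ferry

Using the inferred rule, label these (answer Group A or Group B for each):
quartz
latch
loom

Group B, Group B, Group A

One predicate separates the groups cleanly: contains 'o'.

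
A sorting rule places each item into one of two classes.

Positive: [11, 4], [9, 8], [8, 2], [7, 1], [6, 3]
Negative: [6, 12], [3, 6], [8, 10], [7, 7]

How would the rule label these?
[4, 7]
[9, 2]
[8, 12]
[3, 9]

Negative, Positive, Negative, Negative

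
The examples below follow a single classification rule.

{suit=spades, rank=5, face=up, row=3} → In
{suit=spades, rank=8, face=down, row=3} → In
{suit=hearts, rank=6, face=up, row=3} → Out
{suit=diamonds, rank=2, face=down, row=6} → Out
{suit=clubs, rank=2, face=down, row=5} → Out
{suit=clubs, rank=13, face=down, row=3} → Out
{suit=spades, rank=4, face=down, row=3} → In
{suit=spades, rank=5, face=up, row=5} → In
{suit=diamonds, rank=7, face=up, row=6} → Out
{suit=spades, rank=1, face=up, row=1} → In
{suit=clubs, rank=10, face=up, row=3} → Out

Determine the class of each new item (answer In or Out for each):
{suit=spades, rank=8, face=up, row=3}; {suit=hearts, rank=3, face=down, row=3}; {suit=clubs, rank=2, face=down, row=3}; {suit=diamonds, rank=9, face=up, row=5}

In, Out, Out, Out

A rule that fits every label: suit is spades — true of each 'In' example, false of each 'Out' one.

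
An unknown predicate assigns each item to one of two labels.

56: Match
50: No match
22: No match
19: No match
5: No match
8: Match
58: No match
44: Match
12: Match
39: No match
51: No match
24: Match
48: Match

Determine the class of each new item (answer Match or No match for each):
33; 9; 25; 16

No match, No match, No match, Match

The common property of the 'Match' items is: multiple of 4. No 'No match' item has it.
No match: 33, since 33 = 4·8 + 1. No match: 9, since 9 = 4·2 + 1. No match: 25, since 25 = 4·6 + 1. Match: 16, since 16 = 4·4.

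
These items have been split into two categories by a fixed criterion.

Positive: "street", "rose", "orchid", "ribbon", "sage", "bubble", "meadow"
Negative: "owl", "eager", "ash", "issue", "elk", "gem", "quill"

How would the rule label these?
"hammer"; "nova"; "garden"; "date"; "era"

A rule that fits every label: even length — true of each 'Positive' example, false of each 'Negative' one.

Positive, Positive, Positive, Positive, Negative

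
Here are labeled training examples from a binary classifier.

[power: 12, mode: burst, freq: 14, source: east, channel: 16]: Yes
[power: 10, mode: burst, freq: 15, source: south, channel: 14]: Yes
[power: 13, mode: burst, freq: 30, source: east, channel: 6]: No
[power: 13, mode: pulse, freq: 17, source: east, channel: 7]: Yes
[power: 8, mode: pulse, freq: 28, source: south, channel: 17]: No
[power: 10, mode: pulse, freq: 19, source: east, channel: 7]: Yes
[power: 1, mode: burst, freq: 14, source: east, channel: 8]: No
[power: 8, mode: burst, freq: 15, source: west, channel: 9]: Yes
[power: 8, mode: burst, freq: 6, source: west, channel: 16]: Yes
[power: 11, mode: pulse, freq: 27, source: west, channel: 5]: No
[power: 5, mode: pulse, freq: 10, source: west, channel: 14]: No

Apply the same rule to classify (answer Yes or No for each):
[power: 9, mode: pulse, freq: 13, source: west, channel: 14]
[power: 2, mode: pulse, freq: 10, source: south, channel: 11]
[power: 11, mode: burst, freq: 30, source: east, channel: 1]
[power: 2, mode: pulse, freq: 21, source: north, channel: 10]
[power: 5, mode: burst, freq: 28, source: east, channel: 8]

The classifier is using: freq ≤ 19 AND power ≥ 8.
[power: 9, mode: pulse, freq: 13, source: west, channel: 14]: Yes (freq = 13, power = 9). [power: 2, mode: pulse, freq: 10, source: south, channel: 11]: No (freq = 10, power = 2). [power: 11, mode: burst, freq: 30, source: east, channel: 1]: No (freq = 30, power = 11). [power: 2, mode: pulse, freq: 21, source: north, channel: 10]: No (freq = 21, power = 2). [power: 5, mode: burst, freq: 28, source: east, channel: 8]: No (freq = 28, power = 5).

Yes, No, No, No, No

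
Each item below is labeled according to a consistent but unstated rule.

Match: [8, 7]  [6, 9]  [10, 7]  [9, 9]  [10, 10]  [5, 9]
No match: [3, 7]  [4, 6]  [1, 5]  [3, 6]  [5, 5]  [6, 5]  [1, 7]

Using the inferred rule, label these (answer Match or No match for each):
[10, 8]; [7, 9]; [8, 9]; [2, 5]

Match, Match, Match, No match

The simplest hypothesis consistent with all the labels is: sum ≥ 14.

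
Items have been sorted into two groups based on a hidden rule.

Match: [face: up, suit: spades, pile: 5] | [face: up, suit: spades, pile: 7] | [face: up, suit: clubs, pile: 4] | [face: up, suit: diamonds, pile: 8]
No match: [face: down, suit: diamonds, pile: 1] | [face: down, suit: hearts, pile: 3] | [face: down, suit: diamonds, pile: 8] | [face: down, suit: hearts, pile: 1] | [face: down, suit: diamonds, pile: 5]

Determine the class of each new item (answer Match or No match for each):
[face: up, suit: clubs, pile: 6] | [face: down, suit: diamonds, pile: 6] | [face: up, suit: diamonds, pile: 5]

Match, No match, Match

Checking candidate rules against both groups, what survives is: face is up.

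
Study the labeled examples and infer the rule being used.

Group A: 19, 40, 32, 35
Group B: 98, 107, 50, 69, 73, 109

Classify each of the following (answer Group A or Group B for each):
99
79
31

The distinguishing property — at most 40 — holds for all the 'Group A' cases and none of the 'Group B' cases.

Group B, Group B, Group A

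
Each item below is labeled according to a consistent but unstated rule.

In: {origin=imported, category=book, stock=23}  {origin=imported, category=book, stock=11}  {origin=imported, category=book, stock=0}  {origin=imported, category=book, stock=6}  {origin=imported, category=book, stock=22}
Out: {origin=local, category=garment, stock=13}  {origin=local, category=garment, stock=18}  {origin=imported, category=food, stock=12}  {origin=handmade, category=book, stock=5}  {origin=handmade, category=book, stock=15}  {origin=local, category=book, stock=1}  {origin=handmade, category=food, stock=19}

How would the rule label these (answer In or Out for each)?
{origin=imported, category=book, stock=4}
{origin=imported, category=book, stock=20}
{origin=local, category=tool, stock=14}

In, In, Out

The rule appears to be: category is book AND origin is imported.
{origin=imported, category=book, stock=4}: category is book, origin is imported — meets the rule, so In.
{origin=imported, category=book, stock=20}: category is book, origin is imported — meets the rule, so In.
{origin=local, category=tool, stock=14}: category is tool, origin is local — doesn't qualify, so Out.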